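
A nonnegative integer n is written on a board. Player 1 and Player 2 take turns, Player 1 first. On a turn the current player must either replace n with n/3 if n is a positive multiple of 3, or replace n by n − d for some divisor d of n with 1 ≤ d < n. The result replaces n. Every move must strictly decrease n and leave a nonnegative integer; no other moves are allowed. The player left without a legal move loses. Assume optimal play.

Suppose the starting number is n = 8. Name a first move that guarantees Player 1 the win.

Work bottom-up. With no move the player to move loses. Otherwise the position is W if at least one move leads to an L position for the opponent, and L if every move leads to a W.
n=0: no move → L
n=1: no move → L
n=2: reaches L-position 1 → W
n=3: reaches L-position 1 → W
n=4: only reaches 2(W), 3(W), all W → L
n=5: reaches L-position 4 → W
n=6: reaches L-position 4 → W
n=7: only reaches 6(W), which is W → L
n=8: reaches L-position 4 → W
From 8, the L positions reachable in one move are: 4, 7. Any move reaching one of these is winning.

Move to 4.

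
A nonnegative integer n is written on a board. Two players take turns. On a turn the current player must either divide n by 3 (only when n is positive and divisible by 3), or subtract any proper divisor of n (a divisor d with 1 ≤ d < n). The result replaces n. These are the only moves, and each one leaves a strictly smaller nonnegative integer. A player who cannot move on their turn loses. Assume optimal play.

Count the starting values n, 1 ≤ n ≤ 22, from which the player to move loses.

Work bottom-up. With no move the player to move loses. Otherwise the position is W if at least one move leads to an L position for the opponent, and L if every move leads to a W.
n=0: no move → L
n=1: no move → L
n=2: W (go to 1, an L position)
n=3: W (go to 1, an L position)
n=4: L (options 2(W), 3(W) are all W)
n=5: W (go to 4, an L position)
n=6: W (go to 4, an L position)
n=7: L (sole option 6(W) is W)
n=8: W (go to 4, an L position)
n=9: L (options 3(W), 6(W), 8(W) are all W)
n=10: W (go to 9, an L position)
n=11: L (sole option 10(W) is W)
n=12: W (go to 4, an L position)
n=13: L (sole option 12(W) is W)
n=14: W (go to 7, an L position)
n=15: L (options 5(W), 10(W), 12(W), 14(W) are all W)
n=16: W (go to 15, an L position)
n=17: L (sole option 16(W) is W)
n=18: W (go to 9, an L position)
n=19: L (sole option 18(W) is W)
n=20: W (go to 15, an L position)
n=21: W (go to 7, an L position)
n=22: W (go to 11, an L position)
L entries with 1 ≤ n ≤ 22 (n=0 is outside the asked range and is not counted): n = 1, 4, 7, 9, 11, 13, 15, 17, 19; that makes 9.

9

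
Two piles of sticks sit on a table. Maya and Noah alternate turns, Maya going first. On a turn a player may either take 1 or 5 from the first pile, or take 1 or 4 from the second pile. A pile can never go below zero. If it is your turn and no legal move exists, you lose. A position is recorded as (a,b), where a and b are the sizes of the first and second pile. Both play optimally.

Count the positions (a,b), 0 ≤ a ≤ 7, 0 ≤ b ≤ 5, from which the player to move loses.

20

Positions with no move are L. A position that does have a move is losing for the player to move precisely when every available move leads to a winning position for the opponent. Fill in the labels:
Every move lowers a or b (never raises either), so fill the grid row by row in increasing a, and left to right within a row: each cell's successors are then already labelled.
      b=0  b=1  b=2  b=3  b=4  b=5
a=0:    L    W    L    W    W    L
a=1:    W    L    W    L    W    W
a=2:    L    W    L    W    W    L
a=3:    W    L    W    L    W    W
a=4:    L    W    L    W    W    L
a=5:    W    L    W    L    W    W
a=6:    L    W    L    W    W    L
a=7:    W    L    W    L    W    W
Cells with no legal move (terminal, hence L): (0,0).
The remaining L cells, each justified by listing all of its moves:
(0,2): only reaches (0,1)(W), which is W → L
(0,5): only reaches (0,4)(W), (0,1)(W), all W → L
(1,1): only reaches (0,1)(W), (1,0)(W), all W → L
(1,3): only reaches (0,3)(W), (1,2)(W), all W → L
(2,0): only reaches (1,0)(W), which is W → L
(2,2): only reaches (1,2)(W), (2,1)(W), all W → L
(2,5): only reaches (1,5)(W), (2,4)(W), (2,1)(W), all W → L
(3,1): only reaches (2,1)(W), (3,0)(W), all W → L
(3,3): only reaches (2,3)(W), (3,2)(W), all W → L
(4,0): only reaches (3,0)(W), which is W → L
(4,2): only reaches (3,2)(W), (4,1)(W), all W → L
(4,5): only reaches (3,5)(W), (4,4)(W), (4,1)(W), all W → L
(5,1): only reaches (4,1)(W), (0,1)(W), (5,0)(W), all W → L
(5,3): only reaches (4,3)(W), (0,3)(W), (5,2)(W), all W → L
(6,0): only reaches (5,0)(W), (1,0)(W), all W → L
(6,2): only reaches (5,2)(W), (1,2)(W), (6,1)(W), all W → L
(6,5): only reaches (5,5)(W), (1,5)(W), (6,4)(W), (6,1)(W), all W → L
(7,1): only reaches (6,1)(W), (2,1)(W), (7,0)(W), all W → L
(7,3): only reaches (6,3)(W), (2,3)(W), (7,2)(W), all W → L
Every other cell has at least one move into one of the L cells above, so it is W.
L cells per row: a=0: 3, a=1: 2, a=2: 3, a=3: 2, a=4: 3, a=5: 2, a=6: 3, a=7: 2; total 20.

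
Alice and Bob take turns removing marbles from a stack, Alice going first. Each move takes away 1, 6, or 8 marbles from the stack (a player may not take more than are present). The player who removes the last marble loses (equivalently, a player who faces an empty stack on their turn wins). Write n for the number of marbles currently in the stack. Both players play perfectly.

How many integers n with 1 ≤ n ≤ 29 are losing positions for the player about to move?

Classify positions by backward induction: terminal positions (no move available) are W. From any other position, the mover wins iff some move reaches an L.
n=0: no move; the opponent has just taken the last marble and therefore loses → W
n=1: L (sole option 0(W) is W)
n=2: W (go to 1, an L position)
n=3: L (sole option 2(W) is W)
n=4: W (go to 3, an L position)
n=5: L (sole option 4(W) is W)
n=6: W (go to 5, an L position)
n=7: W (go to 1, an L position)
n=8: L (options 7(W), 2(W), 0(W) are all W)
n=9: W (go to 8, an L position)
n=10: L (options 9(W), 4(W), 2(W) are all W)
n=11: W (go to 10, an L position)
n=12: L (options 11(W), 6(W), 4(W) are all W)
n=13: W (go to 12, an L position)
n=14: W (go to 8, an L position)
n=15: L (options 14(W), 9(W), 7(W) are all W)
n=16: W (go to 15, an L position)
n=17: L (options 16(W), 11(W), 9(W) are all W)
n=18: W (go to 17, an L position)
n=19: L (options 18(W), 13(W), 11(W) are all W)
n=20: W (go to 19, an L position)
n=21: W (go to 15, an L position)
n=22: L (options 21(W), 16(W), 14(W) are all W)
n=23: W (go to 22, an L position)
n=24: L (options 23(W), 18(W), 16(W) are all W)
n=25: W (go to 24, an L position)
n=26: L (options 25(W), 20(W), 18(W) are all W)
n=27: W (go to 26, an L position)
n=28: W (go to 22, an L position)
n=29: L (options 28(W), 23(W), 21(W) are all W)
L entries with 1 ≤ n ≤ 29 (the range starts at n=1): n = 1, 3, 5, 8, 10, 12, 15, 17, 19, 22, 24, 26, 29; that makes 13.

13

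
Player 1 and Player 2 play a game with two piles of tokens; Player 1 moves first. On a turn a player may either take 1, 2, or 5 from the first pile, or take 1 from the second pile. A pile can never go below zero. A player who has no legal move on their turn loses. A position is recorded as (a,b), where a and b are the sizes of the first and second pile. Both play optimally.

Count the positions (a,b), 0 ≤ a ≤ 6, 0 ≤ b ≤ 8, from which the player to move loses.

23

Use the standard recursion: the mover loses at a terminal position; elsewhere, the mover wins exactly when some move hands the opponent an L position.
Every move lowers a or b (never raises either), so fill the grid row by row in increasing a, and left to right within a row: each cell's successors are then already labelled.
      b=0  b=1  b=2  b=3  b=4  b=5  b=6  b=7  b=8
a=0:    L    W    L    W    L    W    L    W    L
a=1:    W    L    W    L    W    L    W    L    W
a=2:    W    W    W    W    W    W    W    W    W
a=3:    L    W    L    W    L    W    L    W    L
a=4:    W    L    W    L    W    L    W    L    W
a=5:    W    W    W    W    W    W    W    W    W
a=6:    L    W    L    W    L    W    L    W    L
Cells with no legal move (terminal, hence L): (0,0).
The remaining L cells, each justified by listing all of its moves:
(0,2): L (sole option (0,1)(W) is W)
(0,4): L (sole option (0,3)(W) is W)
(0,6): L (sole option (0,5)(W) is W)
(0,8): L (sole option (0,7)(W) is W)
(1,1): L (options (0,1)(W), (1,0)(W) are all W)
(1,3): L (options (0,3)(W), (1,2)(W) are all W)
(1,5): L (options (0,5)(W), (1,4)(W) are all W)
(1,7): L (options (0,7)(W), (1,6)(W) are all W)
(3,0): L (options (2,0)(W), (1,0)(W) are all W)
(3,2): L (options (2,2)(W), (1,2)(W), (3,1)(W) are all W)
(3,4): L (options (2,4)(W), (1,4)(W), (3,3)(W) are all W)
(3,6): L (options (2,6)(W), (1,6)(W), (3,5)(W) are all W)
(3,8): L (options (2,8)(W), (1,8)(W), (3,7)(W) are all W)
(4,1): L (options (3,1)(W), (2,1)(W), (4,0)(W) are all W)
(4,3): L (options (3,3)(W), (2,3)(W), (4,2)(W) are all W)
(4,5): L (options (3,5)(W), (2,5)(W), (4,4)(W) are all W)
(4,7): L (options (3,7)(W), (2,7)(W), (4,6)(W) are all W)
(6,0): L (options (5,0)(W), (4,0)(W), (1,0)(W) are all W)
(6,2): L (options (5,2)(W), (4,2)(W), (1,2)(W), (6,1)(W) are all W)
(6,4): L (options (5,4)(W), (4,4)(W), (1,4)(W), (6,3)(W) are all W)
(6,6): L (options (5,6)(W), (4,6)(W), (1,6)(W), (6,5)(W) are all W)
(6,8): L (options (5,8)(W), (4,8)(W), (1,8)(W), (6,7)(W) are all W)
Every other cell has at least one move into one of the L cells above, so it is W.
L cells per row: a=0: 5, a=1: 4, a=2: 0, a=3: 5, a=4: 4, a=5: 0, a=6: 5; total 23.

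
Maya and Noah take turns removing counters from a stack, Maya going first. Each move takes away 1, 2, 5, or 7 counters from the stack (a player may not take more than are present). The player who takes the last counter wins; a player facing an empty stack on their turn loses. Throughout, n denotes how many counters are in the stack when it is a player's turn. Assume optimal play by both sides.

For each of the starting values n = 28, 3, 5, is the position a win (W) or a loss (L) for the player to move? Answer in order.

Positions with no move are L. A position that does have a move is losing for the player to move precisely when every available move leads to a winning position for the opponent. Fill in the labels:
n=0: no move → L
n=1: reaches L-position 0 → W
n=2: reaches L-position 0 → W
n=3: only reaches 2(W), 1(W), all W → L
n=4: reaches L-position 3 → W
n=5: reaches L-position 3 → W
n=6: only reaches 5(W), 4(W), 1(W), all W → L
n=7: reaches L-position 6 → W
n=8: reaches L-position 6 → W
n=9: only reaches 8(W), 7(W), 4(W), 2(W), all W → L
n=10: reaches L-position 9 → W
n=11: reaches L-position 9 → W
n=12: only reaches 11(W), 10(W), 7(W), 5(W), all W → L
n=13: reaches L-position 12 → W
n=14: reaches L-position 12 → W
n=15: only reaches 14(W), 13(W), 10(W), 8(W), all W → L
n=16: reaches L-position 15 → W
n=17: reaches L-position 15 → W
n=18: only reaches 17(W), 16(W), 13(W), 11(W), all W → L
n=19: reaches L-position 18 → W
n=20: reaches L-position 18 → W
n=21: only reaches 20(W), 19(W), 16(W), 14(W), all W → L
n=22: reaches L-position 21 → W
n=23: reaches L-position 21 → W
n=24: only reaches 23(W), 22(W), 19(W), 17(W), all W → L
n=25: reaches L-position 24 → W
n=26: reaches L-position 24 → W
n=27: only reaches 26(W), 25(W), 22(W), 20(W), all W → L
n=28: reaches L-position 27 → W

28: W, 3: L, 5: W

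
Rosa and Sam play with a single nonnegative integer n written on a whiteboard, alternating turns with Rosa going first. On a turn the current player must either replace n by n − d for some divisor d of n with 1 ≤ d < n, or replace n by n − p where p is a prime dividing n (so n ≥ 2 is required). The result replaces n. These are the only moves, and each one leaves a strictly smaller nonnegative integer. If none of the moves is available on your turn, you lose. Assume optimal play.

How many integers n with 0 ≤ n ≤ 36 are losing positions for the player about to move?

Build the W/L table. Terminal = L. A non-terminal position is W if it has a move to some L; otherwise it is L.
n=0: no move → L
n=1: no move → L
n=2: →0(L), so W
n=3: →0(L), so W
n=4: →2(W), 3(W) — all W, so L
n=5: →0(L), so W
n=6: →4(L), so W
n=7: →0(L), so W
n=8: →4(L), so W
n=9: →6(W), 8(W) — all W, so L
n=10: →9(L), so W
n=11: →0(L), so W
n=12: →9(L), so W
n=13: →0(L), so W
n=14: →7(W), 12(W), 13(W) — all W, so L
n=15: →14(L), so W
n=16: →14(L), so W
n=17: →0(L), so W
n=18: →9(L), so W
n=19: →0(L), so W
n=20: →10(W), 15(W), 16(W), 18(W), 19(W) — all W, so L
n=21: →14(L), so W
n=22: →20(L), so W
n=23: →0(L), so W
n=24: →20(L), so W
n=25: →20(L), so W
n=26: →13(W), 24(W), 25(W) — all W, so L
n=27: →26(L), so W
n=28: →14(L), so W
n=29: →0(L), so W
n=30: →20(L), so W
n=31: →0(L), so W
n=32: →16(W), 24(W), 28(W), 30(W), 31(W) — all W, so L
n=33: →32(L), so W
n=34: →32(L), so W
n=35: →28(W), 30(W), 34(W) — all W, so L
n=36: →32(L), so W
L entries with 0 ≤ n ≤ 36: n = 0, 1, 4, 9, 14, 20, 26, 32, 35; that makes 9.

9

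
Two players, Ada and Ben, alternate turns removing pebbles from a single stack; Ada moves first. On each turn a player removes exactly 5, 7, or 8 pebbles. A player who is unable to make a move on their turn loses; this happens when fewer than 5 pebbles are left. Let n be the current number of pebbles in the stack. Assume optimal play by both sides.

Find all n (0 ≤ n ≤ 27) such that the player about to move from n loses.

Work bottom-up. With no move the player to move loses. Otherwise the position is W if at least one move leads to an L position for the opponent, and L if every move leads to a W.
n=0: no move → L
n=1: no move → L
n=2: no move → L
n=3: no move → L
n=4: no move → L
n=5: can move to 0, which is L ⇒ W
n=6: can move to 1, which is L ⇒ W
n=7: can move to 2, which is L ⇒ W
n=8: can move to 3, which is L ⇒ W
n=9: can move to 4, which is L ⇒ W
n=10: can move to 3, which is L ⇒ W
n=11: can move to 4, which is L ⇒ W
n=12: can move to 4, which is L ⇒ W
n=13: moves to 8(W), 6(W), 5(W); every one is W ⇒ L
n=14: moves to 9(W), 7(W), 6(W); every one is W ⇒ L
n=15: moves to 10(W), 8(W), 7(W); every one is W ⇒ L
n=16: moves to 11(W), 9(W), 8(W); every one is W ⇒ L
n=17: moves to 12(W), 10(W), 9(W); every one is W ⇒ L
n=18: can move to 13, which is L ⇒ W
n=19: can move to 14, which is L ⇒ W
n=20: can move to 15, which is L ⇒ W
n=21: can move to 16, which is L ⇒ W
n=22: can move to 17, which is L ⇒ W
n=23: can move to 16, which is L ⇒ W
n=24: can move to 17, which is L ⇒ W
n=25: can move to 17, which is L ⇒ W
n=26: moves to 21(W), 19(W), 18(W); every one is W ⇒ L
n=27: moves to 22(W), 20(W), 19(W); every one is W ⇒ L
The losing starting values of n are exactly the entries labelled L in this table (12 of them).

0, 1, 2, 3, 4, 13, 14, 15, 16, 17, 26, 27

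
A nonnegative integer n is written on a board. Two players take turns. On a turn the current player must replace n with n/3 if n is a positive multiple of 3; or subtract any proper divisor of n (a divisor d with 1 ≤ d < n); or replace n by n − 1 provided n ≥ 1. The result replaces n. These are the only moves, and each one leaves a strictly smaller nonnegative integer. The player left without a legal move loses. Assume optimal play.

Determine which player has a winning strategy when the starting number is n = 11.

The second player wins.

Classify positions by backward induction: terminal positions (no move available) are L. From any other position, the mover wins iff some move reaches an L.
n=0: no move → L
n=1: reaches L-position 0 → W
n=2: only reaches 1(W), which is W → L
n=3: reaches L-position 2 → W
n=4: reaches L-position 2 → W
n=5: only reaches 4(W), which is W → L
n=6: reaches L-position 2 → W
n=7: only reaches 6(W), which is W → L
n=8: reaches L-position 7 → W
n=9: only reaches 3(W), 6(W), 8(W), all W → L
n=10: reaches L-position 5 → W
n=11: only reaches 10(W), which is W → L
Every move from 11 reaches a W position, so the mover loses.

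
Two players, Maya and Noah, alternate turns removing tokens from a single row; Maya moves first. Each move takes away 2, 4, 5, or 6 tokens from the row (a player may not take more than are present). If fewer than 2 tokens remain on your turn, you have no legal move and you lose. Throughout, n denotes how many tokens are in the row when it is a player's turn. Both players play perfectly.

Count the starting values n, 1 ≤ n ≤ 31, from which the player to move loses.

Compute win/loss labels from the base case upward. A position with no move is L. Any other position is W if it can reach an L in one move, else L.
n=0: no move → L
n=1: no move → L
n=2: W (go to 0, an L position)
n=3: W (go to 1, an L position)
n=4: W (go to 0, an L position)
n=5: W (go to 1, an L position)
n=6: W (go to 1, an L position)
n=7: W (go to 1, an L position)
n=8: L (options 6(W), 4(W), 3(W), 2(W) are all W)
n=9: L (options 7(W), 5(W), 4(W), 3(W) are all W)
n=10: W (go to 8, an L position)
n=11: W (go to 9, an L position)
n=12: W (go to 8, an L position)
n=13: W (go to 9, an L position)
n=14: W (go to 9, an L position)
n=15: W (go to 9, an L position)
n=16: L (options 14(W), 12(W), 11(W), 10(W) are all W)
n=17: L (options 15(W), 13(W), 12(W), 11(W) are all W)
n=18: W (go to 16, an L position)
n=19: W (go to 17, an L position)
n=20: W (go to 16, an L position)
n=21: W (go to 17, an L position)
n=22: W (go to 17, an L position)
n=23: W (go to 17, an L position)
n=24: L (options 22(W), 20(W), 19(W), 18(W) are all W)
n=25: L (options 23(W), 21(W), 20(W), 19(W) are all W)
n=26: W (go to 24, an L position)
n=27: W (go to 25, an L position)
n=28: W (go to 24, an L position)
n=29: W (go to 25, an L position)
n=30: W (go to 25, an L position)
n=31: W (go to 25, an L position)
L entries with 1 ≤ n ≤ 31 (n=0 is outside the asked range and is not counted): n = 1, 8, 9, 16, 17, 24, 25; that makes 7.

7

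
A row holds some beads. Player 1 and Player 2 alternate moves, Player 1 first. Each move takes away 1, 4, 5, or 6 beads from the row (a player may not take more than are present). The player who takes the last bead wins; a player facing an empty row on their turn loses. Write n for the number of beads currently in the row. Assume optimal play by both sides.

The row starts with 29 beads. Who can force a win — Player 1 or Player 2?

Work bottom-up. With no move the player to move loses. Otherwise the position is W if at least one move leads to an L position for the opponent, and L if every move leads to a W.
n=0: no move → L
n=1: can move to 0, which is L ⇒ W
n=2: the only move is to 1(W), a W ⇒ L
n=3: can move to 2, which is L ⇒ W
n=4: can move to 0, which is L ⇒ W
n=5: can move to 0, which is L ⇒ W
n=6: can move to 2, which is L ⇒ W
n=7: can move to 2, which is L ⇒ W
n=8: can move to 2, which is L ⇒ W
n=9: moves to 8(W), 5(W), 4(W), 3(W); every one is W ⇒ L
n=10: can move to 9, which is L ⇒ W
n=11: moves to 10(W), 7(W), 6(W), 5(W); every one is W ⇒ L
n=12: can move to 11, which is L ⇒ W
n=13: can move to 9, which is L ⇒ W
n=14: can move to 9, which is L ⇒ W
n=15: can move to 11, which is L ⇒ W
n=16: can move to 11, which is L ⇒ W
n=17: can move to 11, which is L ⇒ W
n=18: moves to 17(W), 14(W), 13(W), 12(W); every one is W ⇒ L
n=19: can move to 18, which is L ⇒ W
n=20: moves to 19(W), 16(W), 15(W), 14(W); every one is W ⇒ L
n=21: can move to 20, which is L ⇒ W
n=22: can move to 18, which is L ⇒ W
n=23: can move to 18, which is L ⇒ W
n=24: can move to 20, which is L ⇒ W
n=25: can move to 20, which is L ⇒ W
n=26: can move to 20, which is L ⇒ W
n=27: moves to 26(W), 23(W), 22(W), 21(W); every one is W ⇒ L
n=28: can move to 27, which is L ⇒ W
n=29: moves to 28(W), 25(W), 24(W), 23(W); every one is W ⇒ L
Every move from 29 reaches a W position, so the mover loses.

Player 2 wins.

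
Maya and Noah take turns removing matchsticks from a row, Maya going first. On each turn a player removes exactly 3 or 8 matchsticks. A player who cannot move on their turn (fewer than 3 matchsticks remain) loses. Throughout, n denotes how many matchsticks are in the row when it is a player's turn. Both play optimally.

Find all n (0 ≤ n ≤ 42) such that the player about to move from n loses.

0, 1, 2, 6, 7, 11, 12, 13, 17, 18, 22, 23, 24, 28, 29, 33, 34, 35, 39, 40

Work bottom-up. With no move the player to move loses. Otherwise the position is W if at least one move leads to an L position for the opponent, and L if every move leads to a W.
n=0: no move → L
n=1: no move → L
n=2: no move → L
n=3: can move to 0, which is L ⇒ W
n=4: can move to 1, which is L ⇒ W
n=5: can move to 2, which is L ⇒ W
n=6: the only move is to 3(W), a W ⇒ L
n=7: the only move is to 4(W), a W ⇒ L
n=8: can move to 0, which is L ⇒ W
n=9: can move to 6, which is L ⇒ W
n=10: can move to 7, which is L ⇒ W
n=11: moves to 8(W), 3(W); every one is W ⇒ L
n=12: moves to 9(W), 4(W); every one is W ⇒ L
n=13: moves to 10(W), 5(W); every one is W ⇒ L
n=14: can move to 11, which is L ⇒ W
n=15: can move to 12, which is L ⇒ W
n=16: can move to 13, which is L ⇒ W
n=17: moves to 14(W), 9(W); every one is W ⇒ L
n=18: moves to 15(W), 10(W); every one is W ⇒ L
n=19: can move to 11, which is L ⇒ W
n=20: can move to 17, which is L ⇒ W
n=21: can move to 18, which is L ⇒ W
n=22: moves to 19(W), 14(W); every one is W ⇒ L
n=23: moves to 20(W), 15(W); every one is W ⇒ L
n=24: moves to 21(W), 16(W); every one is W ⇒ L
n=25: can move to 22, which is L ⇒ W
n=26: can move to 23, which is L ⇒ W
n=27: can move to 24, which is L ⇒ W
n=28: moves to 25(W), 20(W); every one is W ⇒ L
n=29: moves to 26(W), 21(W); every one is W ⇒ L
n=30: can move to 22, which is L ⇒ W
n=31: can move to 28, which is L ⇒ W
n=32: can move to 29, which is L ⇒ W
n=33: moves to 30(W), 25(W); every one is W ⇒ L
n=34: moves to 31(W), 26(W); every one is W ⇒ L
n=35: moves to 32(W), 27(W); every one is W ⇒ L
n=36: can move to 33, which is L ⇒ W
n=37: can move to 34, which is L ⇒ W
n=38: can move to 35, which is L ⇒ W
n=39: moves to 36(W), 31(W); every one is W ⇒ L
n=40: moves to 37(W), 32(W); every one is W ⇒ L
n=41: can move to 33, which is L ⇒ W
n=42: can move to 39, which is L ⇒ W
The losing starting values of n are exactly the entries labelled L in this table (20 of them).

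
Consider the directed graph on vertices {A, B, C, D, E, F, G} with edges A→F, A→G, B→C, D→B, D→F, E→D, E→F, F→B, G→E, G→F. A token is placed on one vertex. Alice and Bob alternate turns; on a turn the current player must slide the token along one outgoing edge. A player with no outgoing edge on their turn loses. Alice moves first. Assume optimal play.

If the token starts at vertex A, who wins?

Alice wins.

Use the standard recursion: the mover loses at a terminal position; elsewhere, the mover wins exactly when some move hands the opponent an L position.
Every edge goes from a vertex to one that appears earlier in the order C, B, F, D, E, G, A, so processing vertices in that order labels each vertex after all of its successors.
C: no outgoing edge → L
B: reaches L-position C → W
F: only reaches B(W), which is W → L
D: reaches L-position F → W
E: reaches L-position F → W
G: reaches L-position F → W
A: reaches L-position F → W
From A Alice can move to F, reaching an L position.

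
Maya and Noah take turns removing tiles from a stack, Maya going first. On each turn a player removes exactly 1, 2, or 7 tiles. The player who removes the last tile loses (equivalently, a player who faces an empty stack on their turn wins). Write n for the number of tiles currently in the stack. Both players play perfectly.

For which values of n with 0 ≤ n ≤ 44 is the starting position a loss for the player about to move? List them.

Positions with no move are W. A position that does have a move is losing for the player to move precisely when every available move leads to a winning position for the opponent. Fill in the labels:
n=0: no move; the opponent has just taken the last tile and therefore loses → W
n=1: the only move is to 0(W), a W ⇒ L
n=2: can move to 1, which is L ⇒ W
n=3: can move to 1, which is L ⇒ W
n=4: moves to 3(W), 2(W); every one is W ⇒ L
n=5: can move to 4, which is L ⇒ W
n=6: can move to 4, which is L ⇒ W
n=7: moves to 6(W), 5(W), 0(W); every one is W ⇒ L
n=8: can move to 7, which is L ⇒ W
n=9: can move to 7, which is L ⇒ W
n=10: moves to 9(W), 8(W), 3(W); every one is W ⇒ L
n=11: can move to 10, which is L ⇒ W
n=12: can move to 10, which is L ⇒ W
n=13: moves to 12(W), 11(W), 6(W); every one is W ⇒ L
n=14: can move to 13, which is L ⇒ W
n=15: can move to 13, which is L ⇒ W
n=16: moves to 15(W), 14(W), 9(W); every one is W ⇒ L
n=17: can move to 16, which is L ⇒ W
n=18: can move to 16, which is L ⇒ W
n=19: moves to 18(W), 17(W), 12(W); every one is W ⇒ L
n=20: can move to 19, which is L ⇒ W
n=21: can move to 19, which is L ⇒ W
n=22: moves to 21(W), 20(W), 15(W); every one is W ⇒ L
n=23: can move to 22, which is L ⇒ W
n=24: can move to 22, which is L ⇒ W
n=25: moves to 24(W), 23(W), 18(W); every one is W ⇒ L
n=26: can move to 25, which is L ⇒ W
n=27: can move to 25, which is L ⇒ W
n=28: moves to 27(W), 26(W), 21(W); every one is W ⇒ L
n=29: can move to 28, which is L ⇒ W
n=30: can move to 28, which is L ⇒ W
n=31: moves to 30(W), 29(W), 24(W); every one is W ⇒ L
n=32: can move to 31, which is L ⇒ W
n=33: can move to 31, which is L ⇒ W
n=34: moves to 33(W), 32(W), 27(W); every one is W ⇒ L
n=35: can move to 34, which is L ⇒ W
n=36: can move to 34, which is L ⇒ W
n=37: moves to 36(W), 35(W), 30(W); every one is W ⇒ L
n=38: can move to 37, which is L ⇒ W
n=39: can move to 37, which is L ⇒ W
n=40: moves to 39(W), 38(W), 33(W); every one is W ⇒ L
n=41: can move to 40, which is L ⇒ W
n=42: can move to 40, which is L ⇒ W
n=43: moves to 42(W), 41(W), 36(W); every one is W ⇒ L
n=44: can move to 43, which is L ⇒ W
Reading off the rows marked L gives the requested list; there are 15 such values of n.

1, 4, 7, 10, 13, 16, 19, 22, 25, 28, 31, 34, 37, 40, 43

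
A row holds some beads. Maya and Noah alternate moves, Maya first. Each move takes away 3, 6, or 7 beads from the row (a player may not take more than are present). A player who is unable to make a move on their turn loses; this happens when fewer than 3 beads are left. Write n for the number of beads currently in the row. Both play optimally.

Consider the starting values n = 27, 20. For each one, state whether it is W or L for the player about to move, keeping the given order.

Label each position W (a win for the player to move) or L (a loss). A position with no legal move is L; any other position is W exactly when some move reaches an L, and L when every move reaches a W.
n=0: no move → L
n=1: no move → L
n=2: no move → L
n=3: →0(L), so W
n=4: →1(L), so W
n=5: →2(L), so W
n=6: →0(L), so W
n=7: →1(L), so W
n=8: →2(L), so W
n=9: →2(L), so W
n=10: →7(W), 4(W), 3(W) — all W, so L
n=11: →8(W), 5(W), 4(W) — all W, so L
n=12: →9(W), 6(W), 5(W) — all W, so L
n=13: →10(L), so W
n=14: →11(L), so W
n=15: →12(L), so W
n=16: →10(L), so W
n=17: →11(L), so W
n=18: →12(L), so W
n=19: →12(L), so W
n=20: →17(W), 14(W), 13(W) — all W, so L
n=21: →18(W), 15(W), 14(W) — all W, so L
n=22: →19(W), 16(W), 15(W) — all W, so L
n=23: →20(L), so W
n=24: →21(L), so W
n=25: →22(L), so W
n=26: →20(L), so W
n=27: →21(L), so W

27: W, 20: L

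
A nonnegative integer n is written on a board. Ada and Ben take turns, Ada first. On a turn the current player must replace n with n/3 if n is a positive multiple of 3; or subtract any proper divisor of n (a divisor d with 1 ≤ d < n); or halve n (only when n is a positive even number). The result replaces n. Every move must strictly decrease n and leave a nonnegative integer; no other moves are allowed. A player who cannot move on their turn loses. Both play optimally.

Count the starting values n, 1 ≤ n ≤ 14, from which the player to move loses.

6

Work bottom-up. With no move the player to move loses. Otherwise the position is W if at least one move leads to an L position for the opponent, and L if every move leads to a W.
n=0: no move → L
n=1: no move → L
n=2: →1(L), so W
n=3: →1(L), so W
n=4: →2(W), 3(W) — all W, so L
n=5: →4(L), so W
n=6: →4(L), so W
n=7: →6(W) only, which is W, so L
n=8: →4(L), so W
n=9: →3(W), 6(W), 8(W) — all W, so L
n=10: →9(L), so W
n=11: →10(W) only, which is W, so L
n=12: →4(L), so W
n=13: →12(W) only, which is W, so L
n=14: →7(L), so W
L entries with 1 ≤ n ≤ 14 (n=0 is outside the asked range and is not counted): n = 1, 4, 7, 9, 11, 13; that makes 6.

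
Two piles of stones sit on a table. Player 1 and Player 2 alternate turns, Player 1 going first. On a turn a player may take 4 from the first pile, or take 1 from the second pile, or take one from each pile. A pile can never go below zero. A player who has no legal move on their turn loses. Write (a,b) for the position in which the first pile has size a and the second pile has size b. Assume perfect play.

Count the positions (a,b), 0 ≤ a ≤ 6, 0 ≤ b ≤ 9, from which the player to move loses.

Positions with no move are L. A position that does have a move is losing for the player to move precisely when every available move leads to a winning position for the opponent. Fill in the labels:
Every move lowers a or b (never raises either), so fill the grid row by row in increasing a, and left to right within a row: each cell's successors are then already labelled.
      b=0  b=1  b=2  b=3  b=4  b=5  b=6  b=7  b=8  b=9
a=0:    L    W    L    W    L    W    L    W    L    W
a=1:    L    W    L    W    L    W    L    W    L    W
a=2:    L    W    L    W    L    W    L    W    L    W
a=3:    L    W    L    W    L    W    L    W    L    W
a=4:    W    W    W    W    W    W    W    W    W    W
a=5:    W    L    W    L    W    L    W    L    W    L
a=6:    W    L    W    L    W    L    W    L    W    L
Cells with no legal move (terminal, hence L): (0,0), (1,0), (2,0), (3,0).
The remaining L cells, each justified by listing all of its moves:
(0,2): only reaches (0,1)(W), which is W → L
(0,4): only reaches (0,3)(W), which is W → L
(0,6): only reaches (0,5)(W), which is W → L
(0,8): only reaches (0,7)(W), which is W → L
(1,2): only reaches (1,1)(W), (0,1)(W), all W → L
(1,4): only reaches (1,3)(W), (0,3)(W), all W → L
(1,6): only reaches (1,5)(W), (0,5)(W), all W → L
(1,8): only reaches (1,7)(W), (0,7)(W), all W → L
(2,2): only reaches (2,1)(W), (1,1)(W), all W → L
(2,4): only reaches (2,3)(W), (1,3)(W), all W → L
(2,6): only reaches (2,5)(W), (1,5)(W), all W → L
(2,8): only reaches (2,7)(W), (1,7)(W), all W → L
(3,2): only reaches (3,1)(W), (2,1)(W), all W → L
(3,4): only reaches (3,3)(W), (2,3)(W), all W → L
(3,6): only reaches (3,5)(W), (2,5)(W), all W → L
(3,8): only reaches (3,7)(W), (2,7)(W), all W → L
(5,1): only reaches (1,1)(W), (5,0)(W), (4,0)(W), all W → L
(5,3): only reaches (1,3)(W), (5,2)(W), (4,2)(W), all W → L
(5,5): only reaches (1,5)(W), (5,4)(W), (4,4)(W), all W → L
(5,7): only reaches (1,7)(W), (5,6)(W), (4,6)(W), all W → L
(5,9): only reaches (1,9)(W), (5,8)(W), (4,8)(W), all W → L
(6,1): only reaches (2,1)(W), (6,0)(W), (5,0)(W), all W → L
(6,3): only reaches (2,3)(W), (6,2)(W), (5,2)(W), all W → L
(6,5): only reaches (2,5)(W), (6,4)(W), (5,4)(W), all W → L
(6,7): only reaches (2,7)(W), (6,6)(W), (5,6)(W), all W → L
(6,9): only reaches (2,9)(W), (6,8)(W), (5,8)(W), all W → L
Every other cell has at least one move into one of the L cells above, so it is W.
L cells per row: a=0: 5, a=1: 5, a=2: 5, a=3: 5, a=4: 0, a=5: 5, a=6: 5; total 30.

30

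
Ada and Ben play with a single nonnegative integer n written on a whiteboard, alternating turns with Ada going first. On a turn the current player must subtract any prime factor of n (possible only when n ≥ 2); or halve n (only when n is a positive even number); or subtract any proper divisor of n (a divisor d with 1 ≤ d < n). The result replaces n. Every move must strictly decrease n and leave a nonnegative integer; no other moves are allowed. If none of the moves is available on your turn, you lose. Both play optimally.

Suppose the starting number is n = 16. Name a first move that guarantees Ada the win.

Move to 14.

Classify positions by backward induction: terminal positions (no move available) are L. From any other position, the mover wins iff some move reaches an L.
n=0: no move → L
n=1: no move → L
n=2: W (go to 0, an L position)
n=3: W (go to 0, an L position)
n=4: L (options 2(W), 3(W) are all W)
n=5: W (go to 0, an L position)
n=6: W (go to 4, an L position)
n=7: W (go to 0, an L position)
n=8: W (go to 4, an L position)
n=9: L (options 6(W), 8(W) are all W)
n=10: W (go to 9, an L position)
n=11: W (go to 0, an L position)
n=12: W (go to 9, an L position)
n=13: W (go to 0, an L position)
n=14: L (options 7(W), 12(W), 13(W) are all W)
n=15: W (go to 14, an L position)
n=16: W (go to 14, an L position)
From 16, the L positions reachable in one move are: 14.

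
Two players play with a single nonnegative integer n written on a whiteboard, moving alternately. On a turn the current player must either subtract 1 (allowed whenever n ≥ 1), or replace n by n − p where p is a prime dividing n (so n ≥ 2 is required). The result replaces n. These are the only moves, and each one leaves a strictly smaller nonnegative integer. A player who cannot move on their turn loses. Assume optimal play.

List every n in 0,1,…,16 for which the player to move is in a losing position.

Label each position W (a win for the player to move) or L (a loss). A position with no legal move is L; any other position is W exactly when some move reaches an L, and L when every move reaches a W.
n=0: no move → L
n=1: can move to 0, which is L ⇒ W
n=2: can move to 0, which is L ⇒ W
n=3: can move to 0, which is L ⇒ W
n=4: moves to 2(W), 3(W); every one is W ⇒ L
n=5: can move to 0, which is L ⇒ W
n=6: can move to 4, which is L ⇒ W
n=7: can move to 0, which is L ⇒ W
n=8: moves to 6(W), 7(W); every one is W ⇒ L
n=9: can move to 8, which is L ⇒ W
n=10: can move to 8, which is L ⇒ W
n=11: can move to 0, which is L ⇒ W
n=12: moves to 9(W), 10(W), 11(W); every one is W ⇒ L
n=13: can move to 0, which is L ⇒ W
n=14: can move to 12, which is L ⇒ W
n=15: can move to 12, which is L ⇒ W
n=16: moves to 14(W), 15(W); every one is W ⇒ L
The losing starting values of n are exactly the entries labelled L in this table (5 of them).

0, 4, 8, 12, 16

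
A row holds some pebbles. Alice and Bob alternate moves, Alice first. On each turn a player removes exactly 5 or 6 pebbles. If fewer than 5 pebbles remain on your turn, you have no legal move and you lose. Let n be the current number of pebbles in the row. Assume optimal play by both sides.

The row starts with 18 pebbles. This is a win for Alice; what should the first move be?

Use the standard recursion: the mover loses at a terminal position; elsewhere, the mover wins exactly when some move hands the opponent an L position.
n=0: no move → L
n=1: no move → L
n=2: no move → L
n=3: no move → L
n=4: no move → L
n=5: reaches L-position 0 → W
n=6: reaches L-position 1 → W
n=7: reaches L-position 2 → W
n=8: reaches L-position 3 → W
n=9: reaches L-position 4 → W
n=10: reaches L-position 4 → W
n=11: only reaches 6(W), 5(W), all W → L
n=12: only reaches 7(W), 6(W), all W → L
n=13: only reaches 8(W), 7(W), all W → L
n=14: only reaches 9(W), 8(W), all W → L
n=15: only reaches 10(W), 9(W), all W → L
n=16: reaches L-position 11 → W
n=17: reaches L-position 12 → W
n=18: reaches L-position 13 → W
From 18, the L positions reachable in one move are: 13, 12. Any move reaching one of these is winning.

Remove 5, leaving 13.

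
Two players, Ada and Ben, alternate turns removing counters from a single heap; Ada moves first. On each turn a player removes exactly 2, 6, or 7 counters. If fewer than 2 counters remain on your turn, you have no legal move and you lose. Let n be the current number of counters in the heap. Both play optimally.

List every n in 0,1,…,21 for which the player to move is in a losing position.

Work bottom-up. With no move the player to move loses. Otherwise the position is W if at least one move leads to an L position for the opponent, and L if every move leads to a W.
n=0: no move → L
n=1: no move → L
n=2: reaches L-position 0 → W
n=3: reaches L-position 1 → W
n=4: only reaches 2(W), which is W → L
n=5: only reaches 3(W), which is W → L
n=6: reaches L-position 4 → W
n=7: reaches L-position 5 → W
n=8: reaches L-position 1 → W
n=9: only reaches 7(W), 3(W), 2(W), all W → L
n=10: reaches L-position 4 → W
n=11: reaches L-position 9 → W
n=12: reaches L-position 5 → W
n=13: only reaches 11(W), 7(W), 6(W), all W → L
n=14: only reaches 12(W), 8(W), 7(W), all W → L
n=15: reaches L-position 13 → W
n=16: reaches L-position 14 → W
n=17: only reaches 15(W), 11(W), 10(W), all W → L
n=18: only reaches 16(W), 12(W), 11(W), all W → L
n=19: reaches L-position 17 → W
n=20: reaches L-position 18 → W
n=21: reaches L-position 14 → W
The losing starting values of n are exactly the entries labelled L in this table (9 of them).

0, 1, 4, 5, 9, 13, 14, 17, 18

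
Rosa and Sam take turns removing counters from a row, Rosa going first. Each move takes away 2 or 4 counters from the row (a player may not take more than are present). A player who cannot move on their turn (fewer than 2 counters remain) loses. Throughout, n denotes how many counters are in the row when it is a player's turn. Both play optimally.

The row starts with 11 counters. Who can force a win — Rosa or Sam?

Classify positions by backward induction: terminal positions (no move available) are L. From any other position, the mover wins iff some move reaches an L.
n=0: no move → L
n=1: no move → L
n=2: can move to 0, which is L ⇒ W
n=3: can move to 1, which is L ⇒ W
n=4: can move to 0, which is L ⇒ W
n=5: can move to 1, which is L ⇒ W
n=6: moves to 4(W), 2(W); every one is W ⇒ L
n=7: moves to 5(W), 3(W); every one is W ⇒ L
n=8: can move to 6, which is L ⇒ W
n=9: can move to 7, which is L ⇒ W
n=10: can move to 6, which is L ⇒ W
n=11: can move to 7, which is L ⇒ W
The starting position 11 is W: Rosa should remove 4, leaving 7, handing over an L position.

Rosa wins.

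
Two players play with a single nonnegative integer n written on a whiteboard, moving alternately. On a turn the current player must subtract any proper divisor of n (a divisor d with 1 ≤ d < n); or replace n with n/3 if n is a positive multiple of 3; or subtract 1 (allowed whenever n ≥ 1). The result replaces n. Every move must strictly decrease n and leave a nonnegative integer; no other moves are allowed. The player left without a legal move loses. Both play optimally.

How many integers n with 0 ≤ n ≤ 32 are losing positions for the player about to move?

13

Use the standard recursion: the mover loses at a terminal position; elsewhere, the mover wins exactly when some move hands the opponent an L position.
n=0: no move → L
n=1: can move to 0, which is L ⇒ W
n=2: the only move is to 1(W), a W ⇒ L
n=3: can move to 2, which is L ⇒ W
n=4: can move to 2, which is L ⇒ W
n=5: the only move is to 4(W), a W ⇒ L
n=6: can move to 2, which is L ⇒ W
n=7: the only move is to 6(W), a W ⇒ L
n=8: can move to 7, which is L ⇒ W
n=9: moves to 3(W), 6(W), 8(W); every one is W ⇒ L
n=10: can move to 5, which is L ⇒ W
n=11: the only move is to 10(W), a W ⇒ L
n=12: can move to 9, which is L ⇒ W
n=13: the only move is to 12(W), a W ⇒ L
n=14: can move to 7, which is L ⇒ W
n=15: can move to 5, which is L ⇒ W
n=16: moves to 8(W), 12(W), 14(W), 15(W); every one is W ⇒ L
n=17: can move to 16, which is L ⇒ W
n=18: can move to 9, which is L ⇒ W
n=19: the only move is to 18(W), a W ⇒ L
n=20: can move to 16, which is L ⇒ W
n=21: can move to 7, which is L ⇒ W
n=22: can move to 11, which is L ⇒ W
n=23: the only move is to 22(W), a W ⇒ L
n=24: can move to 16, which is L ⇒ W
n=25: moves to 20(W), 24(W); every one is W ⇒ L
n=26: can move to 13, which is L ⇒ W
n=27: can move to 9, which is L ⇒ W
n=28: moves to 14(W), 21(W), 24(W), 26(W), 27(W); every one is W ⇒ L
n=29: can move to 28, which is L ⇒ W
n=30: can move to 25, which is L ⇒ W
n=31: the only move is to 30(W), a W ⇒ L
n=32: can move to 16, which is L ⇒ W
L entries with 0 ≤ n ≤ 32: n = 0, 2, 5, 7, 9, 11, 13, 16, 19, 23, 25, 28, 31; that makes 13.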